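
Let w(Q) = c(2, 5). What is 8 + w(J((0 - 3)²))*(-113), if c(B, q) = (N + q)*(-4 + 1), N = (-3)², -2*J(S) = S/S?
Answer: 4754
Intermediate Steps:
J(S) = -½ (J(S) = -S/(2*S) = -½*1 = -½)
N = 9
c(B, q) = -27 - 3*q (c(B, q) = (9 + q)*(-4 + 1) = (9 + q)*(-3) = -27 - 3*q)
w(Q) = -42 (w(Q) = -27 - 3*5 = -27 - 15 = -42)
8 + w(J((0 - 3)²))*(-113) = 8 - 42*(-113) = 8 + 4746 = 4754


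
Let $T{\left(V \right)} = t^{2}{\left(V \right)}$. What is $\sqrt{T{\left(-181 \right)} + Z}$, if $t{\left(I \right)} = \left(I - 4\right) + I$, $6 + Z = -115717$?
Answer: $\sqrt{18233} \approx 135.03$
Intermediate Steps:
$Z = -115723$ ($Z = -6 - 115717 = -115723$)
$t{\left(I \right)} = -4 + 2 I$ ($t{\left(I \right)} = \left(-4 + I\right) + I = -4 + 2 I$)
$T{\left(V \right)} = \left(-4 + 2 V\right)^{2}$
$\sqrt{T{\left(-181 \right)} + Z} = \sqrt{4 \left(-2 - 181\right)^{2} - 115723} = \sqrt{4 \left(-183\right)^{2} - 115723} = \sqrt{4 \cdot 33489 - 115723} = \sqrt{133956 - 115723} = \sqrt{18233}$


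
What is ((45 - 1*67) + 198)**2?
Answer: 30976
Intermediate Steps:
((45 - 1*67) + 198)**2 = ((45 - 67) + 198)**2 = (-22 + 198)**2 = 176**2 = 30976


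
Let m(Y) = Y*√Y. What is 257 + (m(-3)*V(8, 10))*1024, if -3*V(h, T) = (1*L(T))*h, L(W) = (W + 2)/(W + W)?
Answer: 257 + 24576*I*√3/5 ≈ 257.0 + 8513.4*I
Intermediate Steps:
L(W) = (2 + W)/(2*W) (L(W) = (2 + W)/((2*W)) = (2 + W)*(1/(2*W)) = (2 + W)/(2*W))
V(h, T) = -h*(2 + T)/(6*T) (V(h, T) = -1*((2 + T)/(2*T))*h/3 = -(2 + T)/(2*T)*h/3 = -h*(2 + T)/(6*T))
m(Y) = Y^(3/2)
257 + (m(-3)*V(8, 10))*1024 = 257 + ((-3)^(3/2)*(-⅙*8*(2 + 10)/10))*1024 = 257 + ((-3*I*√3)*(-⅙*8*⅒*12))*1024 = 257 + (-3*I*√3*(-8/5))*1024 = 257 + (24*I*√3/5)*1024 = 257 + 24576*I*√3/5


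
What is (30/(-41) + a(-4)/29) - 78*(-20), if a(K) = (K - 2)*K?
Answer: 1854954/1189 ≈ 1560.1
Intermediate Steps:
a(K) = K*(-2 + K) (a(K) = (-2 + K)*K = K*(-2 + K))
(30/(-41) + a(-4)/29) - 78*(-20) = (30/(-41) - 4*(-2 - 4)/29) - 78*(-20) = (30*(-1/41) - 4*(-6)*(1/29)) + 1560 = (-30/41 + 24*(1/29)) + 1560 = (-30/41 + 24/29) + 1560 = 114/1189 + 1560 = 1854954/1189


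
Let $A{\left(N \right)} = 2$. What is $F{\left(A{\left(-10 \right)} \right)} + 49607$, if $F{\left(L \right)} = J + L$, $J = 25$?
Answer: $49634$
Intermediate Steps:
$F{\left(L \right)} = 25 + L$
$F{\left(A{\left(-10 \right)} \right)} + 49607 = \left(25 + 2\right) + 49607 = 27 + 49607 = 49634$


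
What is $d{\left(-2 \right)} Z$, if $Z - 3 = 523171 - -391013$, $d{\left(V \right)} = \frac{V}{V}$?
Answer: $914187$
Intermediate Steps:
$d{\left(V \right)} = 1$
$Z = 914187$ ($Z = 3 + \left(523171 - -391013\right) = 3 + \left(523171 + 391013\right) = 3 + 914184 = 914187$)
$d{\left(-2 \right)} Z = 1 \cdot 914187 = 914187$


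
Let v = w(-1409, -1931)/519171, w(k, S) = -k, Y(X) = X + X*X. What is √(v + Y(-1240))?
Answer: 13*√2450344452328371/519171 ≈ 1239.5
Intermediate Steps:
Y(X) = X + X²
v = 1409/519171 (v = -1*(-1409)/519171 = 1409*(1/519171) = 1409/519171 ≈ 0.0027139)
√(v + Y(-1240)) = √(1409/519171 - 1240*(1 - 1240)) = √(1409/519171 - 1240*(-1239)) = √(1409/519171 + 1536360) = √(797633558969/519171) = 13*√2450344452328371/519171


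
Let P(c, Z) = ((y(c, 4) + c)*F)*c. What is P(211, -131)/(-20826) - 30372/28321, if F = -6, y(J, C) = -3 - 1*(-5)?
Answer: 389136497/32767397 ≈ 11.876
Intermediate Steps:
y(J, C) = 2 (y(J, C) = -3 + 5 = 2)
P(c, Z) = c*(-12 - 6*c) (P(c, Z) = ((2 + c)*(-6))*c = (-12 - 6*c)*c = c*(-12 - 6*c))
P(211, -131)/(-20826) - 30372/28321 = -6*211*(2 + 211)/(-20826) - 30372/28321 = -6*211*213*(-1/20826) - 30372*1/28321 = -269658*(-1/20826) - 30372/28321 = 14981/1157 - 30372/28321 = 389136497/32767397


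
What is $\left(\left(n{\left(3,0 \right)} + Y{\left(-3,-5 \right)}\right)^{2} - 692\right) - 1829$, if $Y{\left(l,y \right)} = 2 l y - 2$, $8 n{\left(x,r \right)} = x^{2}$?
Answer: $- \frac{107055}{64} \approx -1672.7$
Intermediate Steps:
$n{\left(x,r \right)} = \frac{x^{2}}{8}$
$Y{\left(l,y \right)} = -2 + 2 l y$ ($Y{\left(l,y \right)} = 2 l y - 2 = -2 + 2 l y$)
$\left(\left(n{\left(3,0 \right)} + Y{\left(-3,-5 \right)}\right)^{2} - 692\right) - 1829 = \left(\left(\frac{3^{2}}{8} - \left(2 + 6 \left(-5\right)\right)\right)^{2} - 692\right) - 1829 = \left(\left(\frac{1}{8} \cdot 9 + \left(-2 + 30\right)\right)^{2} - 692\right) - 1829 = \left(\left(\frac{9}{8} + 28\right)^{2} - 692\right) - 1829 = \left(\left(\frac{233}{8}\right)^{2} - 692\right) - 1829 = \left(\frac{54289}{64} - 692\right) - 1829 = \frac{10001}{64} - 1829 = - \frac{107055}{64}$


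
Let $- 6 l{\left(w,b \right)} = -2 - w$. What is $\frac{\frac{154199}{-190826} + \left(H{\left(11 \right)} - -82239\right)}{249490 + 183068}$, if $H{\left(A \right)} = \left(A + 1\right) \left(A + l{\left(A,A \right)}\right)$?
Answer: $\frac{15723335723}{82543312908} \approx 0.19049$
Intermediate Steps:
$l{\left(w,b \right)} = \frac{1}{3} + \frac{w}{6}$ ($l{\left(w,b \right)} = - \frac{-2 - w}{6} = \frac{1}{3} + \frac{w}{6}$)
$H{\left(A \right)} = \left(1 + A\right) \left(\frac{1}{3} + \frac{7 A}{6}\right)$ ($H{\left(A \right)} = \left(A + 1\right) \left(A + \left(\frac{1}{3} + \frac{A}{6}\right)\right) = \left(1 + A\right) \left(\frac{1}{3} + \frac{7 A}{6}\right)$)
$\frac{\frac{154199}{-190826} + \left(H{\left(11 \right)} - -82239\right)}{249490 + 183068} = \frac{\frac{154199}{-190826} + \left(\left(\frac{1}{3} + \frac{3}{2} \cdot 11 + \frac{7 \cdot 11^{2}}{6}\right) - -82239\right)}{249490 + 183068} = \frac{154199 \left(- \frac{1}{190826}\right) + \left(\left(\frac{1}{3} + \frac{33}{2} + \frac{7}{6} \cdot 121\right) + 82239\right)}{432558} = \left(- \frac{154199}{190826} + \left(\left(\frac{1}{3} + \frac{33}{2} + \frac{847}{6}\right) + 82239\right)\right) \frac{1}{432558} = \left(- \frac{154199}{190826} + \left(158 + 82239\right)\right) \frac{1}{432558} = \left(- \frac{154199}{190826} + 82397\right) \frac{1}{432558} = \frac{15723335723}{190826} \cdot \frac{1}{432558} = \frac{15723335723}{82543312908}$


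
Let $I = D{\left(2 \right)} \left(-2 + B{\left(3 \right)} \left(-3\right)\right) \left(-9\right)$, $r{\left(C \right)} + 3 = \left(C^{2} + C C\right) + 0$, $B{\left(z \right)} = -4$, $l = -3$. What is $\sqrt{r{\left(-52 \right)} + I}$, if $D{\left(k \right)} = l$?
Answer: $5 \sqrt{227} \approx 75.333$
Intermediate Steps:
$D{\left(k \right)} = -3$
$r{\left(C \right)} = -3 + 2 C^{2}$ ($r{\left(C \right)} = -3 + \left(\left(C^{2} + C C\right) + 0\right) = -3 + \left(\left(C^{2} + C^{2}\right) + 0\right) = -3 + \left(2 C^{2} + 0\right) = -3 + 2 C^{2}$)
$I = 270$ ($I = - 3 \left(-2 - -12\right) \left(-9\right) = - 3 \left(-2 + 12\right) \left(-9\right) = \left(-3\right) 10 \left(-9\right) = \left(-30\right) \left(-9\right) = 270$)
$\sqrt{r{\left(-52 \right)} + I} = \sqrt{\left(-3 + 2 \left(-52\right)^{2}\right) + 270} = \sqrt{\left(-3 + 2 \cdot 2704\right) + 270} = \sqrt{\left(-3 + 5408\right) + 270} = \sqrt{5405 + 270} = \sqrt{5675} = 5 \sqrt{227}$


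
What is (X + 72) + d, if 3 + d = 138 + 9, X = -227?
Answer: -11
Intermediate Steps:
d = 144 (d = -3 + (138 + 9) = -3 + 147 = 144)
(X + 72) + d = (-227 + 72) + 144 = -155 + 144 = -11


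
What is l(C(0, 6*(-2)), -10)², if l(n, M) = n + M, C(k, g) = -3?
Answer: 169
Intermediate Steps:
l(n, M) = M + n
l(C(0, 6*(-2)), -10)² = (-10 - 3)² = (-13)² = 169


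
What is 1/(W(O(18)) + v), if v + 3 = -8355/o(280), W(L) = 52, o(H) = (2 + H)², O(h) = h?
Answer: 26508/1296107 ≈ 0.020452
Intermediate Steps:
v = -82309/26508 (v = -3 - 8355/(2 + 280)² = -3 - 8355/(282²) = -3 - 8355/79524 = -3 - 8355*1/79524 = -3 - 2785/26508 = -82309/26508 ≈ -3.1051)
1/(W(O(18)) + v) = 1/(52 - 82309/26508) = 1/(1296107/26508) = 26508/1296107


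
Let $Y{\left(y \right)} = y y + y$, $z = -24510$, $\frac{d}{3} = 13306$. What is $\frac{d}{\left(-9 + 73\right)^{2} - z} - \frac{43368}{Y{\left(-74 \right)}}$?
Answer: $- \frac{256236993}{38632403} \approx -6.6327$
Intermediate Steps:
$d = 39918$ ($d = 3 \cdot 13306 = 39918$)
$Y{\left(y \right)} = y + y^{2}$ ($Y{\left(y \right)} = y^{2} + y = y + y^{2}$)
$\frac{d}{\left(-9 + 73\right)^{2} - z} - \frac{43368}{Y{\left(-74 \right)}} = \frac{39918}{\left(-9 + 73\right)^{2} - -24510} - \frac{43368}{\left(-74\right) \left(1 - 74\right)} = \frac{39918}{64^{2} + 24510} - \frac{43368}{\left(-74\right) \left(-73\right)} = \frac{39918}{4096 + 24510} - \frac{43368}{5402} = \frac{39918}{28606} - \frac{21684}{2701} = 39918 \cdot \frac{1}{28606} - \frac{21684}{2701} = \frac{19959}{14303} - \frac{21684}{2701} = - \frac{256236993}{38632403}$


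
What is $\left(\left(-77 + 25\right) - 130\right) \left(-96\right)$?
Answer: $17472$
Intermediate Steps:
$\left(\left(-77 + 25\right) - 130\right) \left(-96\right) = \left(-52 - 130\right) \left(-96\right) = \left(-182\right) \left(-96\right) = 17472$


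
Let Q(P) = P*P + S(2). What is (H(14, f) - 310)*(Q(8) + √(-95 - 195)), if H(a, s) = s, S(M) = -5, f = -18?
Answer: -19352 - 328*I*√290 ≈ -19352.0 - 5585.6*I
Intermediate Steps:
Q(P) = -5 + P² (Q(P) = P*P - 5 = P² - 5 = -5 + P²)
(H(14, f) - 310)*(Q(8) + √(-95 - 195)) = (-18 - 310)*((-5 + 8²) + √(-95 - 195)) = -328*((-5 + 64) + √(-290)) = -328*(59 + I*√290) = -19352 - 328*I*√290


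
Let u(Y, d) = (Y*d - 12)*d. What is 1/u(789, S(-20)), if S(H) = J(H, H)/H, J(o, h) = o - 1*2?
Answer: 100/94149 ≈ 0.0010621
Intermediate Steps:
J(o, h) = -2 + o (J(o, h) = o - 2 = -2 + o)
S(H) = (-2 + H)/H
u(Y, d) = d*(-12 + Y*d) (u(Y, d) = (-12 + Y*d)*d = d*(-12 + Y*d))
1/u(789, S(-20)) = 1/(((-2 - 20)/(-20))*(-12 + 789*((-2 - 20)/(-20)))) = 1/((-1/20*(-22))*(-12 + 789*(-1/20*(-22)))) = 1/(11*(-12 + 789*(11/10))/10) = 1/(11*(-12 + 8679/10)/10) = 1/((11/10)*(8559/10)) = 1/(94149/100) = 100/94149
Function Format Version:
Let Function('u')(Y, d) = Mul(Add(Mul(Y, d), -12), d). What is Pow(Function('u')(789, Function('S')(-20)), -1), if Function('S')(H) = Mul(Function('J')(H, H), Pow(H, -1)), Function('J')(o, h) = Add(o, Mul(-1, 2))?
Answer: Rational(100, 94149) ≈ 0.0010621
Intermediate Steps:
Function('J')(o, h) = Add(-2, o) (Function('J')(o, h) = Add(o, -2) = Add(-2, o))
Function('S')(H) = Mul(Pow(H, -1), Add(-2, H)) (Function('S')(H) = Mul(Add(-2, H), Pow(H, -1)) = Mul(Pow(H, -1), Add(-2, H)))
Function('u')(Y, d) = Mul(d, Add(-12, Mul(Y, d))) (Function('u')(Y, d) = Mul(Add(-12, Mul(Y, d)), d) = Mul(d, Add(-12, Mul(Y, d))))
Pow(Function('u')(789, Function('S')(-20)), -1) = Pow(Mul(Mul(Pow(-20, -1), Add(-2, -20)), Add(-12, Mul(789, Mul(Pow(-20, -1), Add(-2, -20))))), -1) = Pow(Mul(Mul(Rational(-1, 20), -22), Add(-12, Mul(789, Mul(Rational(-1, 20), -22)))), -1) = Pow(Mul(Rational(11, 10), Add(-12, Mul(789, Rational(11, 10)))), -1) = Pow(Mul(Rational(11, 10), Add(-12, Rational(8679, 10))), -1) = Pow(Mul(Rational(11, 10), Rational(8559, 10)), -1) = Pow(Rational(94149, 100), -1) = Rational(100, 94149)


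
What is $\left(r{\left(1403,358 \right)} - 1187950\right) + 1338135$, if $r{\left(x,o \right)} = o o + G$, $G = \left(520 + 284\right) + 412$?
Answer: $279565$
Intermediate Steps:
$G = 1216$ ($G = 804 + 412 = 1216$)
$r{\left(x,o \right)} = 1216 + o^{2}$ ($r{\left(x,o \right)} = o o + 1216 = o^{2} + 1216 = 1216 + o^{2}$)
$\left(r{\left(1403,358 \right)} - 1187950\right) + 1338135 = \left(\left(1216 + 358^{2}\right) - 1187950\right) + 1338135 = \left(\left(1216 + 128164\right) - 1187950\right) + 1338135 = \left(129380 - 1187950\right) + 1338135 = -1058570 + 1338135 = 279565$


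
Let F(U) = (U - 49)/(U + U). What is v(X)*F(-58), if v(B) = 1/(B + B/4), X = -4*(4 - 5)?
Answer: 107/580 ≈ 0.18448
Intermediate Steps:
X = 4 (X = -4*(-1) = 4)
F(U) = (-49 + U)/(2*U) (F(U) = (-49 + U)/((2*U)) = (-49 + U)*(1/(2*U)) = (-49 + U)/(2*U))
v(B) = 4/(5*B) (v(B) = 1/(B + B*(1/4)) = 1/(B + B/4) = 1/(5*B/4) = 4/(5*B))
v(X)*F(-58) = ((4/5)/4)*((1/2)*(-49 - 58)/(-58)) = ((4/5)*(1/4))*((1/2)*(-1/58)*(-107)) = (1/5)*(107/116) = 107/580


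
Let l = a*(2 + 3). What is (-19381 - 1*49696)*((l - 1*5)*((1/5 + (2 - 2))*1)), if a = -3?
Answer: 276308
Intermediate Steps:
l = -15 (l = -3*(2 + 3) = -3*5 = -15)
(-19381 - 1*49696)*((l - 1*5)*((1/5 + (2 - 2))*1)) = (-19381 - 1*49696)*((-15 - 1*5)*((1/5 + (2 - 2))*1)) = (-19381 - 49696)*((-15 - 5)*((1*(1/5) + 0)*1)) = -(-1381540)*(1/5 + 0)*1 = -(-1381540)*(1/5)*1 = -(-1381540)/5 = -69077*(-4) = 276308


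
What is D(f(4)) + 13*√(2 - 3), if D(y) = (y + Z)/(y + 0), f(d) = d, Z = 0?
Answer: 1 + 13*I ≈ 1.0 + 13.0*I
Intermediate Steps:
D(y) = 1 (D(y) = (y + 0)/(y + 0) = y/y = 1)
D(f(4)) + 13*√(2 - 3) = 1 + 13*√(2 - 3) = 1 + 13*√(-1) = 1 + 13*I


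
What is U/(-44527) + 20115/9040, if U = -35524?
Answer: 243359513/80504816 ≈ 3.0229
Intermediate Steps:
U/(-44527) + 20115/9040 = -35524/(-44527) + 20115/9040 = -35524*(-1/44527) + 20115*(1/9040) = 35524/44527 + 4023/1808 = 243359513/80504816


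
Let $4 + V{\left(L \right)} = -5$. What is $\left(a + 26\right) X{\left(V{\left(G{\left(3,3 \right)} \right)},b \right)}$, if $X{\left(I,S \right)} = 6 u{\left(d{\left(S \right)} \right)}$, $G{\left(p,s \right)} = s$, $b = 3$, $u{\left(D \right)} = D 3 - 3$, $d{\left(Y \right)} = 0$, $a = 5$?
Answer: $-558$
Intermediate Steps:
$u{\left(D \right)} = -3 + 3 D$ ($u{\left(D \right)} = 3 D - 3 = -3 + 3 D$)
$V{\left(L \right)} = -9$ ($V{\left(L \right)} = -4 - 5 = -9$)
$X{\left(I,S \right)} = -18$ ($X{\left(I,S \right)} = 6 \left(-3 + 3 \cdot 0\right) = 6 \left(-3 + 0\right) = 6 \left(-3\right) = -18$)
$\left(a + 26\right) X{\left(V{\left(G{\left(3,3 \right)} \right)},b \right)} = \left(5 + 26\right) \left(-18\right) = 31 \left(-18\right) = -558$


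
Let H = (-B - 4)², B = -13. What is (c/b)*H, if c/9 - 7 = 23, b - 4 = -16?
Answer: -3645/2 ≈ -1822.5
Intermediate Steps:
b = -12 (b = 4 - 16 = -12)
c = 270 (c = 63 + 9*23 = 63 + 207 = 270)
H = 81 (H = (-1*(-13) - 4)² = (13 - 4)² = 9² = 81)
(c/b)*H = (270/(-12))*81 = (270*(-1/12))*81 = -45/2*81 = -3645/2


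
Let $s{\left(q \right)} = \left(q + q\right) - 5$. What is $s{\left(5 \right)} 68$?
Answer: $340$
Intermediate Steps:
$s{\left(q \right)} = -5 + 2 q$ ($s{\left(q \right)} = 2 q - 5 = -5 + 2 q$)
$s{\left(5 \right)} 68 = \left(-5 + 2 \cdot 5\right) 68 = \left(-5 + 10\right) 68 = 5 \cdot 68 = 340$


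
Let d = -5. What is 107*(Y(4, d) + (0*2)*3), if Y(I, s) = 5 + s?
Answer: 0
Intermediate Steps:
107*(Y(4, d) + (0*2)*3) = 107*((5 - 5) + (0*2)*3) = 107*(0 + 0*3) = 107*(0 + 0) = 107*0 = 0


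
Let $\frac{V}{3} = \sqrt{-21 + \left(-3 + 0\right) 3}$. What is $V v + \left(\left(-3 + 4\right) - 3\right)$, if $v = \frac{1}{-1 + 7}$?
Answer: $-2 + \frac{i \sqrt{30}}{2} \approx -2.0 + 2.7386 i$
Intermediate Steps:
$v = \frac{1}{6} \approx 0.16667$
$V = 3 i \sqrt{30}$ ($V = 3 \sqrt{-21 + \left(-3 + 0\right) 3} = 3 \sqrt{-21 - 9} = 3 \sqrt{-30} = 3 i \sqrt{30} \approx 16.432 i$)
$V v + \left(\left(-3 + 4\right) - 3\right) = 3 i \sqrt{30} \cdot \frac{1}{6} + \left(\left(-3 + 4\right) - 3\right) = \frac{i \sqrt{30}}{2} + \left(1 - 3\right) = \frac{i \sqrt{30}}{2} - 2 = -2 + \frac{i \sqrt{30}}{2}$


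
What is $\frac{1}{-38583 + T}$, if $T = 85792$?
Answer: $\frac{1}{47209} \approx 2.1182 \cdot 10^{-5}$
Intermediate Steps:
$\frac{1}{-38583 + T} = \frac{1}{-38583 + 85792} = \frac{1}{47209}$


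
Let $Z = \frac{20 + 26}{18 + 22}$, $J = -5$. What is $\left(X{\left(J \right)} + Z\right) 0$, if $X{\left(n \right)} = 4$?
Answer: $0$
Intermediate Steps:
$Z = \frac{23}{20}$ ($Z = \frac{46}{40} = 46 \cdot \frac{1}{40} = \frac{23}{20} \approx 1.15$)
$\left(X{\left(J \right)} + Z\right) 0 = \left(4 + \frac{23}{20}\right) 0 = \frac{103}{20} \cdot 0 = 0$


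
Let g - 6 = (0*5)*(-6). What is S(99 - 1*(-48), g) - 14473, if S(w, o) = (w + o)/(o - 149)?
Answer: -2069792/143 ≈ -14474.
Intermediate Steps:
g = 6 (g = 6 + (0*5)*(-6) = 6 + 0*(-6) = 6 + 0 = 6)
S(w, o) = (o + w)/(-149 + o)
S(99 - 1*(-48), g) - 14473 = (6 + (99 - 1*(-48)))/(-149 + 6) - 14473 = (6 + (99 + 48))/(-143) - 14473 = -(6 + 147)/143 - 14473 = -1/143*153 - 14473 = -153/143 - 14473 = -2069792/143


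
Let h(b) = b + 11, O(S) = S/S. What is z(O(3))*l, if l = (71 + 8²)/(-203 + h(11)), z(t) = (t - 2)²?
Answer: -135/181 ≈ -0.74586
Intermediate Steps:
O(S) = 1
z(t) = (-2 + t)²
h(b) = 11 + b
l = -135/181 (l = (71 + 8²)/(-203 + (11 + 11)) = (71 + 64)/(-203 + 22) = 135/(-181) = 135*(-1/181) = -135/181 ≈ -0.74586)
z(O(3))*l = (-2 + 1)²*(-135/181) = (-1)²*(-135/181) = 1*(-135/181) = -135/181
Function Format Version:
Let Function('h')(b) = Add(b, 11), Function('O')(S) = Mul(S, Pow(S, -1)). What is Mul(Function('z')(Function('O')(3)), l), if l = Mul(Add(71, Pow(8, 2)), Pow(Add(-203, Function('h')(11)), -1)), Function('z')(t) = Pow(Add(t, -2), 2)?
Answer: Rational(-135, 181) ≈ -0.74586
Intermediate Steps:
Function('O')(S) = 1
Function('z')(t) = Pow(Add(-2, t), 2)
Function('h')(b) = Add(11, b)
l = Rational(-135, 181) (l = Mul(Add(71, Pow(8, 2)), Pow(Add(-203, Add(11, 11)), -1)) = Mul(Add(71, 64), Pow(Add(-203, 22), -1)) = Mul(135, Pow(-181, -1)) = Mul(135, Rational(-1, 181)) = Rational(-135, 181) ≈ -0.74586)
Mul(Function('z')(Function('O')(3)), l) = Mul(Pow(Add(-2, 1), 2), Rational(-135, 181)) = Mul(Pow(-1, 2), Rational(-135, 181)) = Mul(1, Rational(-135, 181)) = Rational(-135, 181)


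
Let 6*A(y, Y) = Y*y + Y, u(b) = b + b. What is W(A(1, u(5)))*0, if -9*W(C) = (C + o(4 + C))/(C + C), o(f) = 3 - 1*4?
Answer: 0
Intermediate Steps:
o(f) = -1 (o(f) = 3 - 4 = -1)
u(b) = 2*b
A(y, Y) = Y/6 + Y*y/6 (A(y, Y) = (Y*y + Y)/6 = (Y + Y*y)/6 = Y/6 + Y*y/6)
W(C) = -(-1 + C)/(18*C) (W(C) = -(C - 1)/(9*(C + C)) = -(-1 + C)/(9*(2*C)) = -(-1 + C)*1/(2*C)/9 = -(-1 + C)/(18*C))
W(A(1, u(5)))*0 = ((1 - 2*5*(1 + 1)/6)/(18*(((2*5)*(1 + 1)/6))))*0 = ((1 - 10*2/6)/(18*(((⅙)*10*2))))*0 = ((1 - 1*10/3)/(18*(10/3)))*0 = ((1/18)*(3/10)*(1 - 10/3))*0 = ((1/18)*(3/10)*(-7/3))*0 = -7/180*0 = 0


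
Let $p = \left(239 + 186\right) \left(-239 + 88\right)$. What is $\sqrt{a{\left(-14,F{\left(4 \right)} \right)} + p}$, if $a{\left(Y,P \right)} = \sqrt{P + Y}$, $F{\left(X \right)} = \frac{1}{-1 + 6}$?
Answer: $\frac{\sqrt{-1604375 + 5 i \sqrt{345}}}{5} \approx 0.0073321 + 253.33 i$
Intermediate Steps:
$F{\left(X \right)} = \frac{1}{5}$
$p = -64175$ ($p = 425 \left(-151\right) = -64175$)
$\sqrt{a{\left(-14,F{\left(4 \right)} \right)} + p} = \sqrt{\sqrt{\frac{1}{5} - 14} - 64175} = \sqrt{\sqrt{- \frac{69}{5}} - 64175} = \sqrt{\frac{i \sqrt{345}}{5} - 64175} = \sqrt{-64175 + \frac{i \sqrt{345}}{5}}$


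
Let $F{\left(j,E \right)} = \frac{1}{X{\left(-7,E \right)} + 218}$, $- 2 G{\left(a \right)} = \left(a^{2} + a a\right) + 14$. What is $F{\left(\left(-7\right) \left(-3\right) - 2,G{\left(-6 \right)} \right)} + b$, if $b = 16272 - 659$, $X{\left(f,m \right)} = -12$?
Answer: $\frac{3216279}{206} \approx 15613.0$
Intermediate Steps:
$G{\left(a \right)} = -7 - a^{2}$ ($G{\left(a \right)} = - \frac{\left(a^{2} + a a\right) + 14}{2} = - \frac{\left(a^{2} + a^{2}\right) + 14}{2} = - \frac{2 a^{2} + 14}{2} = - \frac{14 + 2 a^{2}}{2} = -7 - a^{2}$)
$F{\left(j,E \right)} = \frac{1}{206}$ ($F{\left(j,E \right)} = \frac{1}{-12 + 218} = \frac{1}{206}$)
$b = 15613$
$F{\left(\left(-7\right) \left(-3\right) - 2,G{\left(-6 \right)} \right)} + b = \frac{1}{206} + 15613 = \frac{3216279}{206}$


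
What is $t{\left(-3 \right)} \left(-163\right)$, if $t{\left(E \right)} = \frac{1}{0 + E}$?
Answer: $\frac{163}{3} \approx 54.333$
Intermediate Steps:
$t{\left(E \right)} = \frac{1}{E}$
$t{\left(-3 \right)} \left(-163\right) = \frac{1}{-3} \left(-163\right) = \left(- \frac{1}{3}\right) \left(-163\right) = \frac{163}{3}$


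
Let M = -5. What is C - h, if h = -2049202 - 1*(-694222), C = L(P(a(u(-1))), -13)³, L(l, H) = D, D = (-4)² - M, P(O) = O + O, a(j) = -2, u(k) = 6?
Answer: 1364241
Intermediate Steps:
P(O) = 2*O
D = 21 (D = (-4)² - 1*(-5) = 16 + 5 = 21)
L(l, H) = 21
C = 9261 (C = 21³ = 9261)
h = -1354980 (h = -2049202 + 694222 = -1354980)
C - h = 9261 - 1*(-1354980) = 9261 + 1354980 = 1364241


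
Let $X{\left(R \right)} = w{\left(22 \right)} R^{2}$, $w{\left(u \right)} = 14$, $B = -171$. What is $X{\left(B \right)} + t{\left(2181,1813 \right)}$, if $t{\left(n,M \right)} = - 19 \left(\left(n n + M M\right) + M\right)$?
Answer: $-152455943$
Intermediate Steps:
$t{\left(n,M \right)} = - 19 M - 19 M^{2} - 19 n^{2}$ ($t{\left(n,M \right)} = - 19 \left(\left(n^{2} + M^{2}\right) + M\right) = - 19 \left(\left(M^{2} + n^{2}\right) + M\right) = - 19 \left(M + M^{2} + n^{2}\right) = - 19 M - 19 M^{2} - 19 n^{2}$)
$X{\left(R \right)} = 14 R^{2}$
$X{\left(B \right)} + t{\left(2181,1813 \right)} = 14 \left(-171\right)^{2} - \left(34447 + 62452411 + 90378459\right) = 14 \cdot 29241 - 152865317 = 409374 - 152865317 = -152455943$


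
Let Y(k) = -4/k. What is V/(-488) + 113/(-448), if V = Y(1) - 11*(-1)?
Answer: -7285/27328 ≈ -0.26658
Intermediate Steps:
V = 7 (V = -4/1 - 11*(-1) = -4*1 + 11 = -4 + 11 = 7)
V/(-488) + 113/(-448) = 7/(-488) + 113/(-448) = 7*(-1/488) + 113*(-1/448) = -7/488 - 113/448 = -7285/27328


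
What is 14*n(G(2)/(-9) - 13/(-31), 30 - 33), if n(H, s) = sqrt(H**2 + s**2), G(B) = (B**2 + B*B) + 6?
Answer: 14*sqrt(801058)/279 ≈ 44.911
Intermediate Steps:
G(B) = 6 + 2*B**2 (G(B) = (B**2 + B**2) + 6 = 2*B**2 + 6 = 6 + 2*B**2)
14*n(G(2)/(-9) - 13/(-31), 30 - 33) = 14*sqrt(((6 + 2*2**2)/(-9) - 13/(-31))**2 + (30 - 33)**2) = 14*sqrt(((6 + 2*4)*(-1/9) - 13*(-1/31))**2 + (-3)**2) = 14*sqrt(((6 + 8)*(-1/9) + 13/31)**2 + 9) = 14*sqrt((14*(-1/9) + 13/31)**2 + 9) = 14*sqrt((-14/9 + 13/31)**2 + 9) = 14*sqrt((-317/279)**2 + 9) = 14*sqrt(100489/77841 + 9) = 14*sqrt(801058/77841) = 14*(sqrt(801058)/279) = 14*sqrt(801058)/279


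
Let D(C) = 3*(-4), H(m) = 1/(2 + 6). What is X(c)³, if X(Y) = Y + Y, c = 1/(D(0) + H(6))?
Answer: -4096/857375 ≈ -0.0047774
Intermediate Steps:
H(m) = ⅛ (H(m) = 1/8 = ⅛)
D(C) = -12
c = -8/95 (c = 1/(-12 + ⅛) = 1/(-95/8) = -8/95 ≈ -0.084211)
X(Y) = 2*Y
X(c)³ = (2*(-8/95))³ = (-16/95)³ = -4096/857375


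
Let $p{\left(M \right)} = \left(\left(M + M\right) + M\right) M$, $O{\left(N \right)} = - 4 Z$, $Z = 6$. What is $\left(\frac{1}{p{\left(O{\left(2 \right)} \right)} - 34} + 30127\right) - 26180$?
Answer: $\frac{6686219}{1694} \approx 3947.0$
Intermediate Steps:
$O{\left(N \right)} = -24$ ($O{\left(N \right)} = \left(-4\right) 6 = -24$)
$p{\left(M \right)} = 3 M^{2}$ ($p{\left(M \right)} = \left(2 M + M\right) M = 3 M M = 3 M^{2}$)
$\left(\frac{1}{p{\left(O{\left(2 \right)} \right)} - 34} + 30127\right) - 26180 = \left(\frac{1}{3 \left(-24\right)^{2} - 34} + 30127\right) - 26180 = \left(\frac{1}{3 \cdot 576 - 34} + 30127\right) - 26180 = \left(\frac{1}{1728 - 34} + 30127\right) - 26180 = \left(\frac{1}{1694} + 30127\right) - 26180 = \frac{51035139}{1694} - 26180 = \frac{6686219}{1694}$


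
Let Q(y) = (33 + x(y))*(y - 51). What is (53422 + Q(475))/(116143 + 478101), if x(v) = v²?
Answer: 47866207/297122 ≈ 161.10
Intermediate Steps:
Q(y) = (-51 + y)*(33 + y²) (Q(y) = (33 + y²)*(y - 51) = (33 + y²)*(-51 + y) = (-51 + y)*(33 + y²))
(53422 + Q(475))/(116143 + 478101) = (53422 + (-1683 + 475³ - 51*475² + 33*475))/(116143 + 478101) = (53422 + (-1683 + 107171875 - 51*225625 + 15675))/594244 = (53422 + (-1683 + 107171875 - 11506875 + 15675))*(1/594244) = (53422 + 95678992)*(1/594244) = 95732414*(1/594244) = 47866207/297122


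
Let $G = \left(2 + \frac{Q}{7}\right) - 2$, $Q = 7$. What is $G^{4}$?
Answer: $1$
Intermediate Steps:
$G = 1$ ($G = \left(2 + \frac{7}{7}\right) - 2 = \left(2 + 7 \cdot \frac{1}{7}\right) - 2 = \left(2 + 1\right) - 2 = 3 - 2 = 1$)
$G^{4} = 1^{4} = 1$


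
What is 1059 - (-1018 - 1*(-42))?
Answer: 2035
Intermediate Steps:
1059 - (-1018 - 1*(-42)) = 1059 - (-1018 + 42) = 1059 - 1*(-976) = 1059 + 976 = 2035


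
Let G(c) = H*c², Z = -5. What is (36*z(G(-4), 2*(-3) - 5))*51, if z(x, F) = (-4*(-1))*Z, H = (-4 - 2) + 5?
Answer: -36720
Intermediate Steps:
H = -1 (H = -6 + 5 = -1)
G(c) = -c²
z(x, F) = -20 (z(x, F) = -4*(-1)*(-5) = 4*(-5) = -20)
(36*z(G(-4), 2*(-3) - 5))*51 = (36*(-20))*51 = -720*51 = -36720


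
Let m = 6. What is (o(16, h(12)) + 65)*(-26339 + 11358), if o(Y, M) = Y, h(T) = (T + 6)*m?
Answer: -1213461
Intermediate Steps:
h(T) = 36 + 6*T (h(T) = (T + 6)*6 = (6 + T)*6 = 36 + 6*T)
(o(16, h(12)) + 65)*(-26339 + 11358) = (16 + 65)*(-26339 + 11358) = 81*(-14981) = -1213461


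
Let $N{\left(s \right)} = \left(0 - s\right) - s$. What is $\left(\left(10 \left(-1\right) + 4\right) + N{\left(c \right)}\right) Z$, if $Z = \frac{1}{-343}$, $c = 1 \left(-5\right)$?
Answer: $- \frac{4}{343} \approx -0.011662$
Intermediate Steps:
$c = -5$
$Z = - \frac{1}{343} \approx -0.0029155$
$N{\left(s \right)} = - 2 s$ ($N{\left(s \right)} = - s - s = - 2 s$)
$\left(\left(10 \left(-1\right) + 4\right) + N{\left(c \right)}\right) Z = \left(\left(10 \left(-1\right) + 4\right) - -10\right) \left(- \frac{1}{343}\right) = \left(\left(-10 + 4\right) + 10\right) \left(- \frac{1}{343}\right) = \left(-6 + 10\right) \left(- \frac{1}{343}\right) = 4 \left(- \frac{1}{343}\right) = - \frac{4}{343}$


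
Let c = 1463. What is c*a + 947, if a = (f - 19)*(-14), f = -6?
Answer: 512997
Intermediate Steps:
a = 350 (a = (-6 - 19)*(-14) = -25*(-14) = 350)
c*a + 947 = 1463*350 + 947 = 512050 + 947 = 512997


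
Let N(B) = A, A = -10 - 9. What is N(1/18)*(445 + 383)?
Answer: -15732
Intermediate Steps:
A = -19
N(B) = -19
N(1/18)*(445 + 383) = -19*(445 + 383) = -19*828 = -15732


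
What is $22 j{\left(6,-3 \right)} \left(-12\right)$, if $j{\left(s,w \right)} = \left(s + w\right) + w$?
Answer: $0$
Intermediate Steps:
$j{\left(s,w \right)} = s + 2 w$
$22 j{\left(6,-3 \right)} \left(-12\right) = 22 \left(6 + 2 \left(-3\right)\right) \left(-12\right) = 22 \left(6 - 6\right) \left(-12\right) = 22 \cdot 0 \left(-12\right) = 0 \left(-12\right) = 0$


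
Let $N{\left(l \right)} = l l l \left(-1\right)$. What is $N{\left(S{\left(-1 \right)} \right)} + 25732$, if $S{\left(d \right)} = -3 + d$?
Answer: $25796$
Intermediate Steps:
$N{\left(l \right)} = - l^{3}$ ($N{\left(l \right)} = l l^{2} \left(-1\right) = l^{3} \left(-1\right) = - l^{3}$)
$N{\left(S{\left(-1 \right)} \right)} + 25732 = - \left(-3 - 1\right)^{3} + 25732 = - \left(-4\right)^{3} + 25732 = \left(-1\right) \left(-64\right) + 25732 = 64 + 25732 = 25796$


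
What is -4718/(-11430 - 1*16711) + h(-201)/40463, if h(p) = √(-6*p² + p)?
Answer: 4718/28141 + I*√242607/40463 ≈ 0.16766 + 0.012173*I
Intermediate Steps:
h(p) = √(p - 6*p²)
-4718/(-11430 - 1*16711) + h(-201)/40463 = -4718/(-11430 - 1*16711) + √(-201*(1 - 6*(-201)))/40463 = -4718/(-11430 - 16711) + √(-201*(1 + 1206))*(1/40463) = -4718/(-28141) + √(-201*1207)*(1/40463) = -4718*(-1/28141) + √(-242607)*(1/40463) = 4718/28141 + (I*√242607)*(1/40463) = 4718/28141 + I*√242607/40463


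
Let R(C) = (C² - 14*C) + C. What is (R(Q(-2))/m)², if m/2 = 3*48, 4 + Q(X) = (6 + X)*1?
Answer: 0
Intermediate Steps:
Q(X) = 2 + X (Q(X) = -4 + (6 + X)*1 = -4 + (6 + X) = 2 + X)
R(C) = C² - 13*C
m = 288 (m = 2*(3*48) = 2*144 = 288)
(R(Q(-2))/m)² = (((2 - 2)*(-13 + (2 - 2)))/288)² = ((0*(-13 + 0))*(1/288))² = ((0*(-13))*(1/288))² = (0*(1/288))² = 0² = 0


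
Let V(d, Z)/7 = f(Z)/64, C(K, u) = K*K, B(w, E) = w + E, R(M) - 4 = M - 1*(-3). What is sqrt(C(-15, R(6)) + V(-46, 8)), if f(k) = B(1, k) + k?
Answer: sqrt(14519)/8 ≈ 15.062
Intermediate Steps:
R(M) = 7 + M (R(M) = 4 + (M - 1*(-3)) = 4 + (M + 3) = 4 + (3 + M) = 7 + M)
B(w, E) = E + w
C(K, u) = K**2
f(k) = 1 + 2*k (f(k) = (k + 1) + k = (1 + k) + k = 1 + 2*k)
V(d, Z) = 7/64 + 7*Z/32 (V(d, Z) = 7*((1 + 2*Z)/64) = 7*((1 + 2*Z)*(1/64)) = 7*(1/64 + Z/32) = 7/64 + 7*Z/32)
sqrt(C(-15, R(6)) + V(-46, 8)) = sqrt((-15)**2 + (7/64 + (7/32)*8)) = sqrt(225 + (7/64 + 7/4)) = sqrt(225 + 119/64) = sqrt(14519/64) = sqrt(14519)/8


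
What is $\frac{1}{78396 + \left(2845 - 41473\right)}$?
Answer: $\frac{1}{39768} \approx 2.5146 \cdot 10^{-5}$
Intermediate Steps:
$\frac{1}{78396 + \left(2845 - 41473\right)} = \frac{1}{78396 - 38628} = \frac{1}{39768}$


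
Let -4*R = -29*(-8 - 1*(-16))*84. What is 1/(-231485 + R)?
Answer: -1/226613 ≈ -4.4128e-6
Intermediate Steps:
R = 4872 (R = -(-29*(-8 - 1*(-16)))*84/4 = -(-29*(-8 + 16))*84/4 = -(-29*8)*84/4 = -(-58)*84 = -¼*(-19488) = 4872)
1/(-231485 + R) = 1/(-231485 + 4872) = 1/(-226613) = -1/226613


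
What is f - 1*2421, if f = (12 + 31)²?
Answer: -572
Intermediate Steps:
f = 1849 (f = 43² = 1849)
f - 1*2421 = 1849 - 1*2421 = 1849 - 2421 = -572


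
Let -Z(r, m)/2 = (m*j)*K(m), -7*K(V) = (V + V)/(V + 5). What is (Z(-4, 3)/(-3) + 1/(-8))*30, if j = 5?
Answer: -1005/28 ≈ -35.893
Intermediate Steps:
K(V) = -2*V/(7*(5 + V)) (K(V) = -(V + V)/(7*(V + 5)) = -2*V/(7*(5 + V)))
Z(r, m) = 20*m²/(35 + 7*m) (Z(r, m) = -2*m*5*(-2*m/(35 + 7*m)) = -2*5*m*(-2*m/(35 + 7*m)) = -(-20)*m²/(35 + 7*m) = 20*m²/(35 + 7*m))
(Z(-4, 3)/(-3) + 1/(-8))*30 = (((20/7)*3²/(5 + 3))/(-3) + 1/(-8))*30 = (((20/7)*9/8)*(-⅓) + 1*(-⅛))*30 = (((20/7)*9*(⅛))*(-⅓) - ⅛)*30 = ((45/14)*(-⅓) - ⅛)*30 = (-15/14 - ⅛)*30 = -67/56*30 = -1005/28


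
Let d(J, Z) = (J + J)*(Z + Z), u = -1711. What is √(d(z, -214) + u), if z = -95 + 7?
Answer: √73617 ≈ 271.32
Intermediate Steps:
z = -88
d(J, Z) = 4*J*Z (d(J, Z) = (2*J)*(2*Z) = 4*J*Z)
√(d(z, -214) + u) = √(4*(-88)*(-214) - 1711) = √(75328 - 1711) = √73617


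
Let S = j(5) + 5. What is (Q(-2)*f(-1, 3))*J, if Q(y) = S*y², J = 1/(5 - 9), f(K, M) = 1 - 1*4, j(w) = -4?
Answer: 3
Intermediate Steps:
S = 1 (S = -4 + 5 = 1)
f(K, M) = -3 (f(K, M) = 1 - 4 = -3)
J = -¼ (J = 1/(-4) = -¼ ≈ -0.25000)
Q(y) = y² (Q(y) = 1*y² = y²)
(Q(-2)*f(-1, 3))*J = ((-2)²*(-3))*(-¼) = (4*(-3))*(-¼) = -12*(-¼) = 3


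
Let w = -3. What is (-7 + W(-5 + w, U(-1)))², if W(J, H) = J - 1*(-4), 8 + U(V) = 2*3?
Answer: 121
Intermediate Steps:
U(V) = -2 (U(V) = -8 + 2*3 = -8 + 6 = -2)
W(J, H) = 4 + J (W(J, H) = J + 4 = 4 + J)
(-7 + W(-5 + w, U(-1)))² = (-7 + (4 + (-5 - 3)))² = (-7 + (4 - 8))² = (-7 - 4)² = (-11)² = 121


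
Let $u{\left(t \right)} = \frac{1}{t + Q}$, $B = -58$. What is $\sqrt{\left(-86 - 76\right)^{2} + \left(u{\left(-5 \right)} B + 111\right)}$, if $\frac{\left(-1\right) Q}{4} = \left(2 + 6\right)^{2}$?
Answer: $\frac{\sqrt{237197}}{3} \approx 162.34$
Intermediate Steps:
$Q = -256$ ($Q = - 4 \left(2 + 6\right)^{2} = - 4 \cdot 8^{2} = \left(-4\right) 64 = -256$)
$u{\left(t \right)} = \frac{1}{-256 + t}$ ($u{\left(t \right)} = \frac{1}{t - 256} = \frac{1}{-256 + t}$)
$\sqrt{\left(-86 - 76\right)^{2} + \left(u{\left(-5 \right)} B + 111\right)} = \sqrt{\left(-86 - 76\right)^{2} + \left(\frac{1}{-256 - 5} \left(-58\right) + 111\right)} = \sqrt{\left(-162\right)^{2} + \left(\frac{1}{-261} \left(-58\right) + 111\right)} = \sqrt{26244 + \left(\left(- \frac{1}{261}\right) \left(-58\right) + 111\right)} = \sqrt{26244 + \left(\frac{2}{9} + 111\right)} = \sqrt{26244 + \frac{1001}{9}} = \sqrt{\frac{237197}{9}} = \frac{\sqrt{237197}}{3}$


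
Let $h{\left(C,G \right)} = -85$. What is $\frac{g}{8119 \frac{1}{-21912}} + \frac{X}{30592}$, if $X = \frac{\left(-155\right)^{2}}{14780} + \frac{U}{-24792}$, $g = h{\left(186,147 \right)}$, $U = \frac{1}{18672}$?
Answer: $\frac{19491970995804177521819}{84968363217193648128} \approx 229.4$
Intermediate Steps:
$U = \frac{1}{18672} \approx 5.3556 \cdot 10^{-5}$
$g = -85$
$X = \frac{556078113341}{342095089536}$ ($X = \frac{\left(-155\right)^{2}}{14780} + \frac{1}{18672 \left(-24792\right)} = 24025 \cdot \frac{1}{14780} + \frac{1}{18672} \left(- \frac{1}{24792}\right) = \frac{4805}{2956} - \frac{1}{462916224} = \frac{556078113341}{342095089536} \approx 1.6255$)
$\frac{g}{8119 \frac{1}{-21912}} + \frac{X}{30592} = - \frac{85}{8119 \frac{1}{-21912}} + \frac{556078113341}{342095089536 \cdot 30592} = - \frac{85}{8119 \left(- \frac{1}{21912}\right)} + \frac{556078113341}{342095089536} \cdot \frac{1}{30592} = - \frac{85}{- \frac{8119}{21912}} + \frac{556078113341}{10465372979085312} = \left(-85\right) \left(- \frac{21912}{8119}\right) + \frac{556078113341}{10465372979085312} = \frac{1862520}{8119} + \frac{556078113341}{10465372979085312} = \frac{19491970995804177521819}{84968363217193648128}$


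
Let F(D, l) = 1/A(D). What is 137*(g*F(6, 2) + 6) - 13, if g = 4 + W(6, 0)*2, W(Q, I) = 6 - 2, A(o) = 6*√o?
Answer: 809 + 137*√6/3 ≈ 920.86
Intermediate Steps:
W(Q, I) = 4
F(D, l) = 1/(6*√D)
g = 12 (g = 4 + 4*2 = 4 + 8 = 12)
137*(g*F(6, 2) + 6) - 13 = 137*(12*(1/(6*√6)) + 6) - 13 = 137*(12*((√6/6)/6) + 6) - 13 = 137*(12*(√6/36) + 6) - 13 = 137*(√6/3 + 6) - 13 = 137*(6 + √6/3) - 13 = (822 + 137*√6/3) - 13 = 809 + 137*√6/3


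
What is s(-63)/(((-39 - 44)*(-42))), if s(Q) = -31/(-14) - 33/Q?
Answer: 115/146412 ≈ 0.00078546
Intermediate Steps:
s(Q) = 31/14 - 33/Q (s(Q) = -31*(-1/14) - 33/Q = 31/14 - 33/Q)
s(-63)/(((-39 - 44)*(-42))) = (31/14 - 33/(-63))/(((-39 - 44)*(-42))) = (31/14 - 33*(-1/63))/((-83*(-42))) = (31/14 + 11/21)/3486 = (115/42)*(1/3486) = 115/146412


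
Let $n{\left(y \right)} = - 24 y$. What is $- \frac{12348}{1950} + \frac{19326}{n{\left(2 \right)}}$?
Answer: $- \frac{1063289}{2600} \approx -408.96$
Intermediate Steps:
$- \frac{12348}{1950} + \frac{19326}{n{\left(2 \right)}} = - \frac{12348}{1950} + \frac{19326}{\left(-24\right) 2} = \left(-12348\right) \frac{1}{1950} + \frac{19326}{-48} = - \frac{2058}{325} + 19326 \left(- \frac{1}{48}\right) = - \frac{2058}{325} - \frac{3221}{8} = - \frac{1063289}{2600}$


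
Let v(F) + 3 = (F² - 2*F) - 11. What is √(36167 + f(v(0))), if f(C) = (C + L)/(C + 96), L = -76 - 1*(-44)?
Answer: 2*√15198946/41 ≈ 190.17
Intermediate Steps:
v(F) = -14 + F² - 2*F (v(F) = -3 + ((F² - 2*F) - 11) = -3 + (-11 + F² - 2*F) = -14 + F² - 2*F)
L = -32 (L = -76 + 44 = -32)
f(C) = (-32 + C)/(96 + C) (f(C) = (C - 32)/(C + 96) = (-32 + C)/(96 + C))
√(36167 + f(v(0))) = √(36167 + (-32 + (-14 + 0² - 2*0))/(96 + (-14 + 0² - 2*0))) = √(36167 + (-32 + (-14 + 0 + 0))/(96 + (-14 + 0 + 0))) = √(36167 + (-32 - 14)/(96 - 14)) = √(36167 - 46/82) = √(36167 + (1/82)*(-46)) = √(36167 - 23/41) = √(1482824/41) = 2*√15198946/41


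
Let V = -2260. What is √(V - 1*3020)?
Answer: 4*I*√330 ≈ 72.664*I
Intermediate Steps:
√(V - 1*3020) = √(-2260 - 1*3020) = √(-2260 - 3020) = √(-5280) = 4*I*√330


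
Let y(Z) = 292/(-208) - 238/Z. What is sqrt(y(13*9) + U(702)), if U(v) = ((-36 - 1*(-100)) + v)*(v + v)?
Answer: sqrt(6543102059)/78 ≈ 1037.0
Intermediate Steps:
U(v) = 2*v*(64 + v) (U(v) = ((-36 + 100) + v)*(2*v) = (64 + v)*(2*v) = 2*v*(64 + v))
y(Z) = -73/52 - 238/Z (y(Z) = 292*(-1/208) - 238/Z = -73/52 - 238/Z)
sqrt(y(13*9) + U(702)) = sqrt((-73/52 - 238/(13*9)) + 2*702*(64 + 702)) = sqrt((-73/52 - 238/117) + 2*702*766) = sqrt((-73/52 - 238*1/117) + 1075464) = sqrt((-73/52 - 238/117) + 1075464) = sqrt(-1609/468 + 1075464) = sqrt(503315543/468) = sqrt(6543102059)/78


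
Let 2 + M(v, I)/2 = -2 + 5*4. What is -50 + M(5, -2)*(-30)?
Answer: -1010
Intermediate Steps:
M(v, I) = 32 (M(v, I) = -4 + 2*(-2 + 5*4) = -4 + 2*(-2 + 20) = -4 + 2*18 = -4 + 36 = 32)
-50 + M(5, -2)*(-30) = -50 + 32*(-30) = -50 - 960 = -1010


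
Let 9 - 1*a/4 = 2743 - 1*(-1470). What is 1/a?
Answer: -1/16816 ≈ -5.9467e-5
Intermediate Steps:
a = -16816 (a = 36 - 4*(2743 - 1*(-1470)) = 36 - 4*(2743 + 1470) = 36 - 4*4213 = 36 - 16852 = -16816)
1/a = 1/(-16816) = -1/16816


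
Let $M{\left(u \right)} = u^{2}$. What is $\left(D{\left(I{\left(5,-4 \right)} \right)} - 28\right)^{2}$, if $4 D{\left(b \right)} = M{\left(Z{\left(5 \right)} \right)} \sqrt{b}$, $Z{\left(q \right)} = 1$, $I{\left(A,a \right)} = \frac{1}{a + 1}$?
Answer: $\frac{\left(336 - i \sqrt{3}\right)^{2}}{144} \approx 783.98 - 8.0829 i$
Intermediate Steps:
$I{\left(A,a \right)} = \frac{1}{1 + a}$
$D{\left(b \right)} = \frac{\sqrt{b}}{4}$ ($D{\left(b \right)} = \frac{1^{2} \sqrt{b}}{4} = \frac{1 \sqrt{b}}{4} = \frac{\sqrt{b}}{4}$)
$\left(D{\left(I{\left(5,-4 \right)} \right)} - 28\right)^{2} = \left(\frac{\sqrt{\frac{1}{1 - 4}}}{4} - 28\right)^{2} = \left(\frac{\sqrt{\frac{1}{-3}}}{4} - 28\right)^{2} = \left(\frac{\sqrt{- \frac{1}{3}}}{4} - 28\right)^{2} = \left(\frac{\frac{1}{3} i \sqrt{3}}{4} - 28\right)^{2} = \left(\frac{i \sqrt{3}}{12} - 28\right)^{2} = \left(-28 + \frac{i \sqrt{3}}{12}\right)^{2}$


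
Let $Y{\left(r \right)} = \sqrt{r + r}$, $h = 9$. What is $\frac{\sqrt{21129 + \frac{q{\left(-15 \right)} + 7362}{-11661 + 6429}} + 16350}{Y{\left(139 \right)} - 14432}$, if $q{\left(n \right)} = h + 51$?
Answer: $- \frac{117981600}{104141173} - \frac{8175 \sqrt{278}}{104141173} - \frac{1804 \sqrt{4016268718}}{11351387857} - \frac{\sqrt{279130675901}}{45405551428} \approx -1.1443$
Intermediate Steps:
$q{\left(n \right)} = 60$ ($q{\left(n \right)} = 9 + 51 = 60$)
$Y{\left(r \right)} = \sqrt{2} \sqrt{r}$ ($Y{\left(r \right)} = \sqrt{2 r} = \sqrt{2} \sqrt{r}$)
$\frac{\sqrt{21129 + \frac{q{\left(-15 \right)} + 7362}{-11661 + 6429}} + 16350}{Y{\left(139 \right)} - 14432} = \frac{\sqrt{21129 + \frac{60 + 7362}{-11661 + 6429}} + 16350}{\sqrt{2} \sqrt{139} - 14432} = \frac{\sqrt{21129 + \frac{7422}{-5232}} + 16350}{\sqrt{278} - 14432} = \frac{\sqrt{21129 + 7422 \left(- \frac{1}{5232}\right)} + 16350}{-14432 + \sqrt{278}} = \frac{\sqrt{21129 - \frac{1237}{872}} + 16350}{-14432 + \sqrt{278}} = \frac{\sqrt{\frac{18423251}{872}} + 16350}{-14432 + \sqrt{278}} = \frac{\frac{\sqrt{4016268718}}{436} + 16350}{-14432 + \sqrt{278}} = \frac{16350 + \frac{\sqrt{4016268718}}{436}}{-14432 + \sqrt{278}}$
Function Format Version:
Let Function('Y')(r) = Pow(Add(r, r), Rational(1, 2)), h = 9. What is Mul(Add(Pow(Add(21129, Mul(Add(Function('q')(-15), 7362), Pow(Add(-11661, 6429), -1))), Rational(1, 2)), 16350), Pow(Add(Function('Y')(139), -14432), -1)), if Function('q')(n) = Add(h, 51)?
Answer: Add(Rational(-117981600, 104141173), Mul(Rational(-8175, 104141173), Pow(278, Rational(1, 2))), Mul(Rational(-1804, 11351387857), Pow(4016268718, Rational(1, 2))), Mul(Rational(-1, 45405551428), Pow(279130675901, Rational(1, 2)))) ≈ -1.1443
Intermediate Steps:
Function('q')(n) = 60 (Function('q')(n) = Add(9, 51) = 60)
Function('Y')(r) = Mul(Pow(2, Rational(1, 2)), Pow(r, Rational(1, 2))) (Function('Y')(r) = Pow(Mul(2, r), Rational(1, 2)) = Mul(Pow(2, Rational(1, 2)), Pow(r, Rational(1, 2))))
Mul(Add(Pow(Add(21129, Mul(Add(Function('q')(-15), 7362), Pow(Add(-11661, 6429), -1))), Rational(1, 2)), 16350), Pow(Add(Function('Y')(139), -14432), -1)) = Mul(Add(Pow(Add(21129, Mul(Add(60, 7362), Pow(Add(-11661, 6429), -1))), Rational(1, 2)), 16350), Pow(Add(Mul(Pow(2, Rational(1, 2)), Pow(139, Rational(1, 2))), -14432), -1)) = Mul(Add(Pow(Add(21129, Mul(7422, Pow(-5232, -1))), Rational(1, 2)), 16350), Pow(Add(Pow(278, Rational(1, 2)), -14432), -1)) = Mul(Add(Pow(Add(21129, Mul(7422, Rational(-1, 5232))), Rational(1, 2)), 16350), Pow(Add(-14432, Pow(278, Rational(1, 2))), -1)) = Mul(Add(Pow(Add(21129, Rational(-1237, 872)), Rational(1, 2)), 16350), Pow(Add(-14432, Pow(278, Rational(1, 2))), -1)) = Mul(Add(Pow(Rational(18423251, 872), Rational(1, 2)), 16350), Pow(Add(-14432, Pow(278, Rational(1, 2))), -1)) = Mul(Add(Mul(Rational(1, 436), Pow(4016268718, Rational(1, 2))), 16350), Pow(Add(-14432, Pow(278, Rational(1, 2))), -1)) = Mul(Add(16350, Mul(Rational(1, 436), Pow(4016268718, Rational(1, 2)))), Pow(Add(-14432, Pow(278, Rational(1, 2))), -1)) = Mul(Pow(Add(-14432, Pow(278, Rational(1, 2))), -1), Add(16350, Mul(Rational(1, 436), Pow(4016268718, Rational(1, 2)))))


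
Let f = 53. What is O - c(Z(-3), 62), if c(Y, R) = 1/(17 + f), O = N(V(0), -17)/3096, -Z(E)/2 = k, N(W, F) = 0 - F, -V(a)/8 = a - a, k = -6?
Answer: -953/108360 ≈ -0.0087948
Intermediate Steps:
V(a) = 0 (V(a) = -8*(a - a) = -8*0 = 0)
N(W, F) = -F
Z(E) = 12 (Z(E) = -2*(-6) = 12)
O = 17/3096 (O = -1*(-17)/3096 = 17*(1/3096) = 17/3096 ≈ 0.0054910)
c(Y, R) = 1/70 (c(Y, R) = 1/(17 + 53) = 1/70)
O - c(Z(-3), 62) = 17/3096 - 1*1/70 = 17/3096 - 1/70 = -953/108360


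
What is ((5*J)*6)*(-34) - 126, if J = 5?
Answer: -5226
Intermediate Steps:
((5*J)*6)*(-34) - 126 = ((5*5)*6)*(-34) - 126 = (25*6)*(-34) - 126 = 150*(-34) - 126 = -5100 - 126 = -5226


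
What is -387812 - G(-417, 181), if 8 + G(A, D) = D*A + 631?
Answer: -312958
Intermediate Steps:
G(A, D) = 623 + A*D (G(A, D) = -8 + (D*A + 631) = -8 + (A*D + 631) = -8 + (631 + A*D) = 623 + A*D)
-387812 - G(-417, 181) = -387812 - (623 - 417*181) = -387812 - (623 - 75477) = -387812 - 1*(-74854) = -387812 + 74854 = -312958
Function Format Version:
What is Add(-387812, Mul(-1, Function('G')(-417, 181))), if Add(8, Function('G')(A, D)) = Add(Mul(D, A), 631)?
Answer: -312958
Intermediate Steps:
Function('G')(A, D) = Add(623, Mul(A, D)) (Function('G')(A, D) = Add(-8, Add(Mul(D, A), 631)) = Add(-8, Add(Mul(A, D), 631)) = Add(-8, Add(631, Mul(A, D))) = Add(623, Mul(A, D)))
Add(-387812, Mul(-1, Function('G')(-417, 181))) = Add(-387812, Mul(-1, Add(623, Mul(-417, 181)))) = Add(-387812, Mul(-1, Add(623, -75477))) = Add(-387812, Mul(-1, -74854)) = Add(-387812, 74854) = -312958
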